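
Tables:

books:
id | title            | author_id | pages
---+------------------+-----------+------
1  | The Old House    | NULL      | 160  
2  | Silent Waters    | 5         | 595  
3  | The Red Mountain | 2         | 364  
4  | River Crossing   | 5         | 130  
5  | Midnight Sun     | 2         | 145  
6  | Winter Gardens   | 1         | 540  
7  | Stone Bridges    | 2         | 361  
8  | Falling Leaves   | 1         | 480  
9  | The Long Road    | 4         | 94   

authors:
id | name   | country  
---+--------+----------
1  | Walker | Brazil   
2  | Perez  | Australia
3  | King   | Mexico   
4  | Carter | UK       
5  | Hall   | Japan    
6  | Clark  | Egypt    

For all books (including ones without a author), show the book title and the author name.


LEFT JOIN keeps every row from books (the left table); where author_id has no match in authors, the author columns become NULL. Walk through each book:
  - book 1 (The Old House): author_id=NULL, no match -> kept with NULL
  - book 2 (Silent Waters): author_id=5 -> matches Hall
  - book 3 (The Red Mountain): author_id=2 -> matches Perez
  - book 4 (River Crossing): author_id=5 -> matches Hall
  - book 5 (Midnight Sun): author_id=2 -> matches Perez
  - book 6 (Winter Gardens): author_id=1 -> matches Walker
  - book 7 (Stone Bridges): author_id=2 -> matches Perez
  - book 8 (Falling Leaves): author_id=1 -> matches Walker
  - book 9 (The Long Road): author_id=4 -> matches Carter
All 9 rows appear; 1 has NULL author.

SQL:
SELECT a.title, b.name AS author
FROM books a
LEFT JOIN authors b ON a.author_id = b.id

Result:
title            | author
-----------------+-------
The Old House    | NULL  
Silent Waters    | Hall  
The Red Mountain | Perez 
River Crossing   | Hall  
Midnight Sun     | Perez 
Winter Gardens   | Walker
Stone Bridges    | Perez 
Falling Leaves   | Walker
The Long Road    | Carter


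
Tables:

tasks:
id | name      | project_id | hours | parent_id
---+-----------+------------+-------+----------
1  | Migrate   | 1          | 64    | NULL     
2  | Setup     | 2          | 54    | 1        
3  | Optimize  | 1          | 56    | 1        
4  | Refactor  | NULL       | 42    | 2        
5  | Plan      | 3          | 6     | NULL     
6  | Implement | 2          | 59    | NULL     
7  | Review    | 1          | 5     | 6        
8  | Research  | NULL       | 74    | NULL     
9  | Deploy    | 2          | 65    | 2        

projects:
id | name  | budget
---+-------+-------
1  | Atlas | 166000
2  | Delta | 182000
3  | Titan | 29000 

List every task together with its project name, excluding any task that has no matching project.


INNER JOIN keeps only tasks rows whose project_id matches an id in projects. Walk through each task:
  - task 1 (Migrate): project_id=1 -> matches Atlas
  - task 2 (Setup): project_id=2 -> matches Delta
  - task 3 (Optimize): project_id=1 -> matches Atlas
  - task 4 (Refactor): project_id=NULL, no match -> dropped
  - task 5 (Plan): project_id=3 -> matches Titan
  - task 6 (Implement): project_id=2 -> matches Delta
  - task 7 (Review): project_id=1 -> matches Atlas
  - task 8 (Research): project_id=NULL, no match -> dropped
  - task 9 (Deploy): project_id=2 -> matches Delta
So 2 of 9 rows are dropped.

SQL:
SELECT a.name, b.name AS project
FROM tasks a
INNER JOIN projects b ON a.project_id = b.id

Result:
name      | project
----------+--------
Migrate   | Atlas  
Setup     | Delta  
Optimize  | Atlas  
Plan      | Titan  
Implement | Delta  
Review    | Atlas  
Deploy    | Delta  


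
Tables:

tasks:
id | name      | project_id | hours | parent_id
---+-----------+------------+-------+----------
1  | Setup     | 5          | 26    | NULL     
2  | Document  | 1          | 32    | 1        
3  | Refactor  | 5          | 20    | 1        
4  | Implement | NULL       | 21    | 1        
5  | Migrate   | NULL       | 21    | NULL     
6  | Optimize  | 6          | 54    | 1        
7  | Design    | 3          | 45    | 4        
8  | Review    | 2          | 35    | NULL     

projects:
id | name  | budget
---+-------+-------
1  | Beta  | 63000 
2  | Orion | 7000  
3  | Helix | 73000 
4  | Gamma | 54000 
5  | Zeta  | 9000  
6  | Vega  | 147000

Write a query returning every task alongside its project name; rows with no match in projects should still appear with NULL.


LEFT JOIN keeps every row from tasks (the left table); where project_id has no match in projects, the project columns become NULL. Walk through each task:
  - task 1 (Setup): project_id=5 -> matches Zeta
  - task 2 (Document): project_id=1 -> matches Beta
  - task 3 (Refactor): project_id=5 -> matches Zeta
  - task 4 (Implement): project_id=NULL, no match -> kept with NULL
  - task 5 (Migrate): project_id=NULL, no match -> kept with NULL
  - task 6 (Optimize): project_id=6 -> matches Vega
  - task 7 (Design): project_id=3 -> matches Helix
  - task 8 (Review): project_id=2 -> matches Orion
All 8 rows appear; 2 have NULL project.

SQL:
SELECT a.name, b.name AS project
FROM tasks a
LEFT JOIN projects b ON a.project_id = b.id

Result:
name      | project
----------+--------
Setup     | Zeta   
Document  | Beta   
Refactor  | Zeta   
Implement | NULL   
Migrate   | NULL   
Optimize  | Vega   
Design    | Helix  
Review    | Orion  


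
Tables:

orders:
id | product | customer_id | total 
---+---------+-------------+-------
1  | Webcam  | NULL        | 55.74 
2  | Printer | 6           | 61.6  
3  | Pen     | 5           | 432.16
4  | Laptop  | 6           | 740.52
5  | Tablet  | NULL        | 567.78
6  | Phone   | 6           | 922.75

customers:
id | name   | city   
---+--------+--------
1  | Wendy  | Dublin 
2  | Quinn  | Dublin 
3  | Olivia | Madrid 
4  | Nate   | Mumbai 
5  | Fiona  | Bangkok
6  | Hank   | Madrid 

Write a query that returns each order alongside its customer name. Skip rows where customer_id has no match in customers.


INNER JOIN keeps only orders rows whose customer_id matches an id in customers. Walk through each order:
  - order 1 (Webcam): customer_id=NULL, no match -> dropped
  - order 2 (Printer): customer_id=6 -> matches Hank
  - order 3 (Pen): customer_id=5 -> matches Fiona
  - order 4 (Laptop): customer_id=6 -> matches Hank
  - order 5 (Tablet): customer_id=NULL, no match -> dropped
  - order 6 (Phone): customer_id=6 -> matches Hank
So 2 of 6 rows are dropped.

SQL:
SELECT a.product, b.name AS customer
FROM orders a
INNER JOIN customers b ON a.customer_id = b.id

Result:
product | customer
--------+---------
Printer | Hank    
Pen     | Fiona   
Laptop  | Hank    
Phone   | Hank    


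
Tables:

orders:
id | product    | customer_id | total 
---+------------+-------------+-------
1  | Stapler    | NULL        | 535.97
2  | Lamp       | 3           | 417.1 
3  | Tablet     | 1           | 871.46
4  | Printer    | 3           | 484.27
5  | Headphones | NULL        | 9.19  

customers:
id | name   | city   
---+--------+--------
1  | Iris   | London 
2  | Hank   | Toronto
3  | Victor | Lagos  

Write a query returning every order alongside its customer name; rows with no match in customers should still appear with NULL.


LEFT JOIN keeps every row from orders (the left table); where customer_id has no match in customers, the customer columns become NULL. Walk through each order:
  - order 1 (Stapler): customer_id=NULL, no match -> kept with NULL
  - order 2 (Lamp): customer_id=3 -> matches Victor
  - order 3 (Tablet): customer_id=1 -> matches Iris
  - order 4 (Printer): customer_id=3 -> matches Victor
  - order 5 (Headphones): customer_id=NULL, no match -> kept with NULL
All 5 rows appear; 2 have NULL customer.

SQL:
SELECT a.product, b.name AS customer
FROM orders a
LEFT JOIN customers b ON a.customer_id = b.id

Result:
product    | customer
-----------+---------
Stapler    | NULL    
Lamp       | Victor  
Tablet     | Iris    
Printer    | Victor  
Headphones | NULL    


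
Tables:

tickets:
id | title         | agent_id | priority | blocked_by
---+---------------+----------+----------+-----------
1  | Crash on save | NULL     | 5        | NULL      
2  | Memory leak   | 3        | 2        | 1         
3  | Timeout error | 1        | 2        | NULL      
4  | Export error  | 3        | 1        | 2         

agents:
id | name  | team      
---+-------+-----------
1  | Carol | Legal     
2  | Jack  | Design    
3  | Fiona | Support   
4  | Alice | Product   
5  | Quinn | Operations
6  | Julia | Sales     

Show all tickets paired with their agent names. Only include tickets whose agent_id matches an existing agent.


INNER JOIN keeps only tickets rows whose agent_id matches an id in agents. Walk through each ticket:
  - ticket 1 (Crash on save): agent_id=NULL, no match -> dropped
  - ticket 2 (Memory leak): agent_id=3 -> matches Fiona
  - ticket 3 (Timeout error): agent_id=1 -> matches Carol
  - ticket 4 (Export error): agent_id=3 -> matches Fiona
So 1 of 4 rows is dropped.

SQL:
SELECT a.title, b.name AS agent
FROM tickets a
INNER JOIN agents b ON a.agent_id = b.id

Result:
title         | agent
--------------+------
Memory leak   | Fiona
Timeout error | Carol
Export error  | Fiona


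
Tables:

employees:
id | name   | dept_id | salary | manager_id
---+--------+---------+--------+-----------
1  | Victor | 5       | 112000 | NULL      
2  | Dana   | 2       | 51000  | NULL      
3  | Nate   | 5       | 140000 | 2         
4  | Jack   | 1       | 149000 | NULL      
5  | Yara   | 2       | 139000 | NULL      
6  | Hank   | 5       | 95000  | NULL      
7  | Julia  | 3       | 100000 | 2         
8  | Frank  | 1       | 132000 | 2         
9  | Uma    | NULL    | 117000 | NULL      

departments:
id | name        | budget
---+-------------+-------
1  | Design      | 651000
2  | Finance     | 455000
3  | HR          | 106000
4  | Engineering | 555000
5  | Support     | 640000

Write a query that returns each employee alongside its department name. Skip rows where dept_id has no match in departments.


INNER JOIN keeps only employees rows whose dept_id matches an id in departments. Walk through each employee:
  - employee 1 (Victor): dept_id=5 -> matches Support
  - employee 2 (Dana): dept_id=2 -> matches Finance
  - employee 3 (Nate): dept_id=5 -> matches Support
  - employee 4 (Jack): dept_id=1 -> matches Design
  - employee 5 (Yara): dept_id=2 -> matches Finance
  - employee 6 (Hank): dept_id=5 -> matches Support
  - employee 7 (Julia): dept_id=3 -> matches HR
  - employee 8 (Frank): dept_id=1 -> matches Design
  - employee 9 (Uma): dept_id=NULL, no match -> dropped
So 1 of 9 rows is dropped.

SQL:
SELECT a.name, b.name AS department
FROM employees a
INNER JOIN departments b ON a.dept_id = b.id

Result:
name   | department
-------+-----------
Victor | Support   
Dana   | Finance   
Nate   | Support   
Jack   | Design    
Yara   | Finance   
Hank   | Support   
Julia  | HR        
Frank  | Design    


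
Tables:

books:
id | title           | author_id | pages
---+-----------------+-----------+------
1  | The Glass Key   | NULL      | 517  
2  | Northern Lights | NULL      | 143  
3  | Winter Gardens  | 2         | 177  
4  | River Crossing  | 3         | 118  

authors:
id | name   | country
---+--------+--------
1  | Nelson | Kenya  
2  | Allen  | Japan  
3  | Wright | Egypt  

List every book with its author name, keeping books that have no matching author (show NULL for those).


LEFT JOIN keeps every row from books (the left table); where author_id has no match in authors, the author columns become NULL. Walk through each book:
  - book 1 (The Glass Key): author_id=NULL, no match -> kept with NULL
  - book 2 (Northern Lights): author_id=NULL, no match -> kept with NULL
  - book 3 (Winter Gardens): author_id=2 -> matches Allen
  - book 4 (River Crossing): author_id=3 -> matches Wright
All 4 rows appear; 2 have NULL author.

SQL:
SELECT a.title, b.name AS author
FROM books a
LEFT JOIN authors b ON a.author_id = b.id

Result:
title           | author
----------------+-------
The Glass Key   | NULL  
Northern Lights | NULL  
Winter Gardens  | Allen 
River Crossing  | Wright


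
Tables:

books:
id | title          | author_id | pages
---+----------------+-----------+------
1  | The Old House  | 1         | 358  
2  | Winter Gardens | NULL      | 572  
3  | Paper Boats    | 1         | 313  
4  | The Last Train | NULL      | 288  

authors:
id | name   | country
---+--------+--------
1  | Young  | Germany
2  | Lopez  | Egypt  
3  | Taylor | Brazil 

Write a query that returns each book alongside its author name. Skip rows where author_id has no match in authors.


INNER JOIN keeps only books rows whose author_id matches an id in authors. Walk through each book:
  - book 1 (The Old House): author_id=1 -> matches Young
  - book 2 (Winter Gardens): author_id=NULL, no match -> dropped
  - book 3 (Paper Boats): author_id=1 -> matches Young
  - book 4 (The Last Train): author_id=NULL, no match -> dropped
So 2 of 4 rows are dropped.

SQL:
SELECT a.title, b.name AS author
FROM books a
INNER JOIN authors b ON a.author_id = b.id

Result:
title         | author
--------------+-------
The Old House | Young 
Paper Boats   | Young 


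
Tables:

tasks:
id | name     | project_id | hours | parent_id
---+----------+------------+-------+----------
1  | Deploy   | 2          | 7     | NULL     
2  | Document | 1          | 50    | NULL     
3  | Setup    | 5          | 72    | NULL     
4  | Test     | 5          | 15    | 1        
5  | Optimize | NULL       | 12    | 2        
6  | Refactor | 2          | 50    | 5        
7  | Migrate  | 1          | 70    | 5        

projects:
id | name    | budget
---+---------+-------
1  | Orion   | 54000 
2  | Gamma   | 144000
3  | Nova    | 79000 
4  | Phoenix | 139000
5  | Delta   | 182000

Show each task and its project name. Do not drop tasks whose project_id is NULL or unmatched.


LEFT JOIN keeps every row from tasks (the left table); where project_id has no match in projects, the project columns become NULL. Walk through each task:
  - task 1 (Deploy): project_id=2 -> matches Gamma
  - task 2 (Document): project_id=1 -> matches Orion
  - task 3 (Setup): project_id=5 -> matches Delta
  - task 4 (Test): project_id=5 -> matches Delta
  - task 5 (Optimize): project_id=NULL, no match -> kept with NULL
  - task 6 (Refactor): project_id=2 -> matches Gamma
  - task 7 (Migrate): project_id=1 -> matches Orion
All 7 rows appear; 1 has NULL project.

SQL:
SELECT a.name, b.name AS project
FROM tasks a
LEFT JOIN projects b ON a.project_id = b.id

Result:
name     | project
---------+--------
Deploy   | Gamma  
Document | Orion  
Setup    | Delta  
Test     | Delta  
Optimize | NULL   
Refactor | Gamma  
Migrate  | Orion  


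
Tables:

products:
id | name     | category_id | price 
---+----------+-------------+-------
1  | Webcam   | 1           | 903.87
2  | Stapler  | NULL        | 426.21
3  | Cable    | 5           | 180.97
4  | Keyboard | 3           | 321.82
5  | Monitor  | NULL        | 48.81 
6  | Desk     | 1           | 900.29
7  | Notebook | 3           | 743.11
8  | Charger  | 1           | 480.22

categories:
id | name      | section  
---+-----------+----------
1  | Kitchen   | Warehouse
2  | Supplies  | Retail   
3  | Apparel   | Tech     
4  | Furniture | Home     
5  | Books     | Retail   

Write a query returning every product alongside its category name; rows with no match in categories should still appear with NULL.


LEFT JOIN keeps every row from products (the left table); where category_id has no match in categories, the category columns become NULL. Walk through each product:
  - product 1 (Webcam): category_id=1 -> matches Kitchen
  - product 2 (Stapler): category_id=NULL, no match -> kept with NULL
  - product 3 (Cable): category_id=5 -> matches Books
  - product 4 (Keyboard): category_id=3 -> matches Apparel
  - product 5 (Monitor): category_id=NULL, no match -> kept with NULL
  - product 6 (Desk): category_id=1 -> matches Kitchen
  - product 7 (Notebook): category_id=3 -> matches Apparel
  - product 8 (Charger): category_id=1 -> matches Kitchen
All 8 rows appear; 2 have NULL category.

SQL:
SELECT a.name, b.name AS category
FROM products a
LEFT JOIN categories b ON a.category_id = b.id

Result:
name     | category
---------+---------
Webcam   | Kitchen 
Stapler  | NULL    
Cable    | Books   
Keyboard | Apparel 
Monitor  | NULL    
Desk     | Kitchen 
Notebook | Apparel 
Charger  | Kitchen 


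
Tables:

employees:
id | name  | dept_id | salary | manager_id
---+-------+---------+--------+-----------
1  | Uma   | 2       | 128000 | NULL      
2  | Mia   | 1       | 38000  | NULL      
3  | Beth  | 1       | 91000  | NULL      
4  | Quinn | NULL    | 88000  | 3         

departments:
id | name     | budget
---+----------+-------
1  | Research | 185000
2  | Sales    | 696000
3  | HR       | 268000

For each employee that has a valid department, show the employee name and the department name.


INNER JOIN keeps only employees rows whose dept_id matches an id in departments. Walk through each employee:
  - employee 1 (Uma): dept_id=2 -> matches Sales
  - employee 2 (Mia): dept_id=1 -> matches Research
  - employee 3 (Beth): dept_id=1 -> matches Research
  - employee 4 (Quinn): dept_id=NULL, no match -> dropped
So 1 of 4 rows is dropped.

SQL:
SELECT a.name, b.name AS department
FROM employees a
INNER JOIN departments b ON a.dept_id = b.id

Result:
name | department
-----+-----------
Uma  | Sales     
Mia  | Research  
Beth | Research  


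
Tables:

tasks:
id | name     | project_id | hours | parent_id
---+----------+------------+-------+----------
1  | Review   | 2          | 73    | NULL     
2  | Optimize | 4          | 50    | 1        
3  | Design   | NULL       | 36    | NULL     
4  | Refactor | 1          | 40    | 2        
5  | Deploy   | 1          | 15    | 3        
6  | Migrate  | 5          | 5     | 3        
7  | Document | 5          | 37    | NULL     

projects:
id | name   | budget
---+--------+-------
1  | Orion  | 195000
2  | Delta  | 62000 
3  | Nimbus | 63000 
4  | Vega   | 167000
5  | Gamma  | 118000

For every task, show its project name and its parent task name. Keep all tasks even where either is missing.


Two LEFT JOINs from the same base table tasks: one to projects via project_id, one to tasks itself via parent_id. Both are LEFT so every task is preserved.
Match against projects:
  - task 1 (Review): project_id=2 -> matches Delta
  - task 2 (Optimize): project_id=4 -> matches Vega
  - task 3 (Design): project_id=NULL, no match -> kept with NULL
  - task 4 (Refactor): project_id=1 -> matches Orion
  - task 5 (Deploy): project_id=1 -> matches Orion
  - task 6 (Migrate): project_id=5 -> matches Gamma
  - task 7 (Document): project_id=5 -> matches Gamma
Match against tasks (self):
  - task 1 (Review): parent_id=NULL -> NULL
  - task 2 (Optimize): parent_id=1 -> Review
  - task 3 (Design): parent_id=NULL -> NULL
  - task 4 (Refactor): parent_id=2 -> Optimize
  - task 5 (Deploy): parent_id=3 -> Design
  - task 6 (Migrate): parent_id=3 -> Design
  - task 7 (Document): parent_id=NULL -> NULL

SQL:
SELECT a.name, b.name AS project, c.name AS parent
FROM tasks a
LEFT JOIN projects b ON a.project_id = b.id
LEFT JOIN tasks c ON a.parent_id = c.id

Result:
name     | project | parent  
---------+---------+---------
Review   | Delta   | NULL    
Optimize | Vega    | Review  
Design   | NULL    | NULL    
Refactor | Orion   | Optimize
Deploy   | Orion   | Design  
Migrate  | Gamma   | Design  
Document | Gamma   | NULL    


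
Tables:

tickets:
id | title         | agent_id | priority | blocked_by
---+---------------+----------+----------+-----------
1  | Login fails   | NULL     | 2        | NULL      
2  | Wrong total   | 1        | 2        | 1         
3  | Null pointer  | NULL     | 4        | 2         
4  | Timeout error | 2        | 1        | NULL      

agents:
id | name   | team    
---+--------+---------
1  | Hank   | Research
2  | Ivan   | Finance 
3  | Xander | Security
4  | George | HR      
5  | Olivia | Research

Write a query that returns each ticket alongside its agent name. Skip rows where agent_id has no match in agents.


INNER JOIN keeps only tickets rows whose agent_id matches an id in agents. Walk through each ticket:
  - ticket 1 (Login fails): agent_id=NULL, no match -> dropped
  - ticket 2 (Wrong total): agent_id=1 -> matches Hank
  - ticket 3 (Null pointer): agent_id=NULL, no match -> dropped
  - ticket 4 (Timeout error): agent_id=2 -> matches Ivan
So 2 of 4 rows are dropped.

SQL:
SELECT a.title, b.name AS agent
FROM tickets a
INNER JOIN agents b ON a.agent_id = b.id

Result:
title         | agent
--------------+------
Wrong total   | Hank 
Timeout error | Ivan 


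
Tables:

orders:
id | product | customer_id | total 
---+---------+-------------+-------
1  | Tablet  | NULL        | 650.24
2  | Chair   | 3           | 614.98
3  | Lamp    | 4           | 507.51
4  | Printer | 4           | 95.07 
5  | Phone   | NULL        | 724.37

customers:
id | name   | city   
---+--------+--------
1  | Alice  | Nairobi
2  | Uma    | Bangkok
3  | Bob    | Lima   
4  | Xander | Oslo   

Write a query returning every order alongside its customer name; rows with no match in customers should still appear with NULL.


LEFT JOIN keeps every row from orders (the left table); where customer_id has no match in customers, the customer columns become NULL. Walk through each order:
  - order 1 (Tablet): customer_id=NULL, no match -> kept with NULL
  - order 2 (Chair): customer_id=3 -> matches Bob
  - order 3 (Lamp): customer_id=4 -> matches Xander
  - order 4 (Printer): customer_id=4 -> matches Xander
  - order 5 (Phone): customer_id=NULL, no match -> kept with NULL
All 5 rows appear; 2 have NULL customer.

SQL:
SELECT a.product, b.name AS customer
FROM orders a
LEFT JOIN customers b ON a.customer_id = b.id

Result:
product | customer
--------+---------
Tablet  | NULL    
Chair   | Bob     
Lamp    | Xander  
Printer | Xander  
Phone   | NULL    


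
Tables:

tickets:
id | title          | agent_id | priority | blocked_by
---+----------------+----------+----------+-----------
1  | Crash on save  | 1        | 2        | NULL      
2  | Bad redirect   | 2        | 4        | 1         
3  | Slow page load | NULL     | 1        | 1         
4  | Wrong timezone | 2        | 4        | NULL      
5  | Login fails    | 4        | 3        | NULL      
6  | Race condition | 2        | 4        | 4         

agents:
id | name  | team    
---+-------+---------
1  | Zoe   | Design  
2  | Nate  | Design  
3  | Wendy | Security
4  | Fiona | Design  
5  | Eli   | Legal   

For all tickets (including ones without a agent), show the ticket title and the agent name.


LEFT JOIN keeps every row from tickets (the left table); where agent_id has no match in agents, the agent columns become NULL. Walk through each ticket:
  - ticket 1 (Crash on save): agent_id=1 -> matches Zoe
  - ticket 2 (Bad redirect): agent_id=2 -> matches Nate
  - ticket 3 (Slow page load): agent_id=NULL, no match -> kept with NULL
  - ticket 4 (Wrong timezone): agent_id=2 -> matches Nate
  - ticket 5 (Login fails): agent_id=4 -> matches Fiona
  - ticket 6 (Race condition): agent_id=2 -> matches Nate
All 6 rows appear; 1 has NULL agent.

SQL:
SELECT a.title, b.name AS agent
FROM tickets a
LEFT JOIN agents b ON a.agent_id = b.id

Result:
title          | agent
---------------+------
Crash on save  | Zoe  
Bad redirect   | Nate 
Slow page load | NULL 
Wrong timezone | Nate 
Login fails    | Fiona
Race condition | Nate 


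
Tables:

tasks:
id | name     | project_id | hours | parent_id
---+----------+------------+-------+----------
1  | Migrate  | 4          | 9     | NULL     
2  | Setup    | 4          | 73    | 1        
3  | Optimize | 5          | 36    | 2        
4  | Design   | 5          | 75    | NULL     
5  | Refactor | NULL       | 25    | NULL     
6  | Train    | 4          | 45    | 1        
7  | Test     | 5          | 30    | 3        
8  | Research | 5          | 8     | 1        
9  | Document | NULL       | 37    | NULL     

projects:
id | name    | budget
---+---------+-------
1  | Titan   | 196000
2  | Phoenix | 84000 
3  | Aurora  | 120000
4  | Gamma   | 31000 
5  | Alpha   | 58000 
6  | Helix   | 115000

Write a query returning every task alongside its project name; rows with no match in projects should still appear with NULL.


LEFT JOIN keeps every row from tasks (the left table); where project_id has no match in projects, the project columns become NULL. Walk through each task:
  - task 1 (Migrate): project_id=4 -> matches Gamma
  - task 2 (Setup): project_id=4 -> matches Gamma
  - task 3 (Optimize): project_id=5 -> matches Alpha
  - task 4 (Design): project_id=5 -> matches Alpha
  - task 5 (Refactor): project_id=NULL, no match -> kept with NULL
  - task 6 (Train): project_id=4 -> matches Gamma
  - task 7 (Test): project_id=5 -> matches Alpha
  - task 8 (Research): project_id=5 -> matches Alpha
  - task 9 (Document): project_id=NULL, no match -> kept with NULL
All 9 rows appear; 2 have NULL project.

SQL:
SELECT a.name, b.name AS project
FROM tasks a
LEFT JOIN projects b ON a.project_id = b.id

Result:
name     | project
---------+--------
Migrate  | Gamma  
Setup    | Gamma  
Optimize | Alpha  
Design   | Alpha  
Refactor | NULL   
Train    | Gamma  
Test     | Alpha  
Research | Alpha  
Document | NULL   


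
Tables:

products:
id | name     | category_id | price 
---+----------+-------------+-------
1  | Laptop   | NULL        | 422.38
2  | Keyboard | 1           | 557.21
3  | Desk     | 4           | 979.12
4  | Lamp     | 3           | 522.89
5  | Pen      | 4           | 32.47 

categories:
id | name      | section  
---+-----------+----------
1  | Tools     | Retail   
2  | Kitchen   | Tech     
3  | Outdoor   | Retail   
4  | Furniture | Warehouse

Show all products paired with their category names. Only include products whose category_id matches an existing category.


INNER JOIN keeps only products rows whose category_id matches an id in categories. Walk through each product:
  - product 1 (Laptop): category_id=NULL, no match -> dropped
  - product 2 (Keyboard): category_id=1 -> matches Tools
  - product 3 (Desk): category_id=4 -> matches Furniture
  - product 4 (Lamp): category_id=3 -> matches Outdoor
  - product 5 (Pen): category_id=4 -> matches Furniture
So 1 of 5 rows is dropped.

SQL:
SELECT a.name, b.name AS category
FROM products a
INNER JOIN categories b ON a.category_id = b.id

Result:
name     | category 
---------+----------
Keyboard | Tools    
Desk     | Furniture
Lamp     | Outdoor  
Pen      | Furniture


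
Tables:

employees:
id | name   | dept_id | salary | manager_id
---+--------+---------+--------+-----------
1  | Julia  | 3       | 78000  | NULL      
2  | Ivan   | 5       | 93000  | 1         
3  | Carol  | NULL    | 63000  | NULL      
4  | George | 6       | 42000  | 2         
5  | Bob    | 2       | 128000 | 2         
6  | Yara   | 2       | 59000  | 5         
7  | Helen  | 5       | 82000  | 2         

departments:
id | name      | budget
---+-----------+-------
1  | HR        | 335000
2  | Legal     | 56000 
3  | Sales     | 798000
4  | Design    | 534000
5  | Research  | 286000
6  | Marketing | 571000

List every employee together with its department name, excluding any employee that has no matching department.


INNER JOIN keeps only employees rows whose dept_id matches an id in departments. Walk through each employee:
  - employee 1 (Julia): dept_id=3 -> matches Sales
  - employee 2 (Ivan): dept_id=5 -> matches Research
  - employee 3 (Carol): dept_id=NULL, no match -> dropped
  - employee 4 (George): dept_id=6 -> matches Marketing
  - employee 5 (Bob): dept_id=2 -> matches Legal
  - employee 6 (Yara): dept_id=2 -> matches Legal
  - employee 7 (Helen): dept_id=5 -> matches Research
So 1 of 7 rows is dropped.

SQL:
SELECT a.name, b.name AS department
FROM employees a
INNER JOIN departments b ON a.dept_id = b.id

Result:
name   | department
-------+-----------
Julia  | Sales     
Ivan   | Research  
George | Marketing 
Bob    | Legal     
Yara   | Legal     
Helen  | Research  


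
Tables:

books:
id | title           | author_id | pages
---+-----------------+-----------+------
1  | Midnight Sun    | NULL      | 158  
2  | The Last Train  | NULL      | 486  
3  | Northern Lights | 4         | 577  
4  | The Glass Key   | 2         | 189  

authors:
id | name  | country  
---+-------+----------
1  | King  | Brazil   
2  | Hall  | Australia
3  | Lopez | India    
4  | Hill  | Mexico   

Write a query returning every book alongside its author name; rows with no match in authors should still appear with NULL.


LEFT JOIN keeps every row from books (the left table); where author_id has no match in authors, the author columns become NULL. Walk through each book:
  - book 1 (Midnight Sun): author_id=NULL, no match -> kept with NULL
  - book 2 (The Last Train): author_id=NULL, no match -> kept with NULL
  - book 3 (Northern Lights): author_id=4 -> matches Hill
  - book 4 (The Glass Key): author_id=2 -> matches Hall
All 4 rows appear; 2 have NULL author.

SQL:
SELECT a.title, b.name AS author
FROM books a
LEFT JOIN authors b ON a.author_id = b.id

Result:
title           | author
----------------+-------
Midnight Sun    | NULL  
The Last Train  | NULL  
Northern Lights | Hill  
The Glass Key   | Hall  


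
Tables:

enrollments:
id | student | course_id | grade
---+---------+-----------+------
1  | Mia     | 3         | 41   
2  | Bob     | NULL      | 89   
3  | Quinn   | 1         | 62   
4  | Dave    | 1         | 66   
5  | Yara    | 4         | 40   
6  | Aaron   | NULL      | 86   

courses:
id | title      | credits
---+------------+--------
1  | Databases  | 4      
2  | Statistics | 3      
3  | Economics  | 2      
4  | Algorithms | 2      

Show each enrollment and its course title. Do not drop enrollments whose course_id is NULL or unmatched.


LEFT JOIN keeps every row from enrollments (the left table); where course_id has no match in courses, the course columns become NULL. Walk through each enrollment:
  - enrollment 1 (Mia): course_id=3 -> matches Economics
  - enrollment 2 (Bob): course_id=NULL, no match -> kept with NULL
  - enrollment 3 (Quinn): course_id=1 -> matches Databases
  - enrollment 4 (Dave): course_id=1 -> matches Databases
  - enrollment 5 (Yara): course_id=4 -> matches Algorithms
  - enrollment 6 (Aaron): course_id=NULL, no match -> kept with NULL
All 6 rows appear; 2 have NULL course.

SQL:
SELECT a.student, b.title AS course
FROM enrollments a
LEFT JOIN courses b ON a.course_id = b.id

Result:
student | course    
--------+-----------
Mia     | Economics 
Bob     | NULL      
Quinn   | Databases 
Dave    | Databases 
Yara    | Algorithms
Aaron   | NULL      


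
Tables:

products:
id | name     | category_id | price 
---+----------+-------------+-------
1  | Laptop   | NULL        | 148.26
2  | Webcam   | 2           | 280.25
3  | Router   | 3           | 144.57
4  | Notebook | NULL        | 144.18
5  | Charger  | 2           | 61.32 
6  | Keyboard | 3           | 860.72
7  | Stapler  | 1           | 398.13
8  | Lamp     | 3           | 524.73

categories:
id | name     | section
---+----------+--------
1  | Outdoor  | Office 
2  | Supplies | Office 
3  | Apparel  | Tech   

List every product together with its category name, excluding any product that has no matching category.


INNER JOIN keeps only products rows whose category_id matches an id in categories. Walk through each product:
  - product 1 (Laptop): category_id=NULL, no match -> dropped
  - product 2 (Webcam): category_id=2 -> matches Supplies
  - product 3 (Router): category_id=3 -> matches Apparel
  - product 4 (Notebook): category_id=NULL, no match -> dropped
  - product 5 (Charger): category_id=2 -> matches Supplies
  - product 6 (Keyboard): category_id=3 -> matches Apparel
  - product 7 (Stapler): category_id=1 -> matches Outdoor
  - product 8 (Lamp): category_id=3 -> matches Apparel
So 2 of 8 rows are dropped.

SQL:
SELECT a.name, b.name AS category
FROM products a
INNER JOIN categories b ON a.category_id = b.id

Result:
name     | category
---------+---------
Webcam   | Supplies
Router   | Apparel 
Charger  | Supplies
Keyboard | Apparel 
Stapler  | Outdoor 
Lamp     | Apparel 


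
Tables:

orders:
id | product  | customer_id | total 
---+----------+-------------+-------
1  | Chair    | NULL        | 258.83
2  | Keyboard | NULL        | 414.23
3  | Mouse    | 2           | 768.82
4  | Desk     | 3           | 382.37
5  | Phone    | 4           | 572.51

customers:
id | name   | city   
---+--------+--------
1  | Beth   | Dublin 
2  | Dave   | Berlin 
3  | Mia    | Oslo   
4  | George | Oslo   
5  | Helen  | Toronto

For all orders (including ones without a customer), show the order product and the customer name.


LEFT JOIN keeps every row from orders (the left table); where customer_id has no match in customers, the customer columns become NULL. Walk through each order:
  - order 1 (Chair): customer_id=NULL, no match -> kept with NULL
  - order 2 (Keyboard): customer_id=NULL, no match -> kept with NULL
  - order 3 (Mouse): customer_id=2 -> matches Dave
  - order 4 (Desk): customer_id=3 -> matches Mia
  - order 5 (Phone): customer_id=4 -> matches George
All 5 rows appear; 2 have NULL customer.

SQL:
SELECT a.product, b.name AS customer
FROM orders a
LEFT JOIN customers b ON a.customer_id = b.id

Result:
product  | customer
---------+---------
Chair    | NULL    
Keyboard | NULL    
Mouse    | Dave    
Desk     | Mia     
Phone    | George  


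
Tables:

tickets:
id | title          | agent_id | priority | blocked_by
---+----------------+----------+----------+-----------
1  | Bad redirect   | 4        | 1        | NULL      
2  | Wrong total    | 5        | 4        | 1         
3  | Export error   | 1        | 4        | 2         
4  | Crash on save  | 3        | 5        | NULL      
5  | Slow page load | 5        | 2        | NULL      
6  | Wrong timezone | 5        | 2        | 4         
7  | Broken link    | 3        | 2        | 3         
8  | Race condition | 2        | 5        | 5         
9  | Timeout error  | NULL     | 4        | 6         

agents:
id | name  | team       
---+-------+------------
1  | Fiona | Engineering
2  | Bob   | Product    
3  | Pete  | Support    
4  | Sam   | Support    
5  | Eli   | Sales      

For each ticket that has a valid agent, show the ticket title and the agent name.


INNER JOIN keeps only tickets rows whose agent_id matches an id in agents. Walk through each ticket:
  - ticket 1 (Bad redirect): agent_id=4 -> matches Sam
  - ticket 2 (Wrong total): agent_id=5 -> matches Eli
  - ticket 3 (Export error): agent_id=1 -> matches Fiona
  - ticket 4 (Crash on save): agent_id=3 -> matches Pete
  - ticket 5 (Slow page load): agent_id=5 -> matches Eli
  - ticket 6 (Wrong timezone): agent_id=5 -> matches Eli
  - ticket 7 (Broken link): agent_id=3 -> matches Pete
  - ticket 8 (Race condition): agent_id=2 -> matches Bob
  - ticket 9 (Timeout error): agent_id=NULL, no match -> dropped
So 1 of 9 rows is dropped.

SQL:
SELECT a.title, b.name AS agent
FROM tickets a
INNER JOIN agents b ON a.agent_id = b.id

Result:
title          | agent
---------------+------
Bad redirect   | Sam  
Wrong total    | Eli  
Export error   | Fiona
Crash on save  | Pete 
Slow page load | Eli  
Wrong timezone | Eli  
Broken link    | Pete 
Race condition | Bob  


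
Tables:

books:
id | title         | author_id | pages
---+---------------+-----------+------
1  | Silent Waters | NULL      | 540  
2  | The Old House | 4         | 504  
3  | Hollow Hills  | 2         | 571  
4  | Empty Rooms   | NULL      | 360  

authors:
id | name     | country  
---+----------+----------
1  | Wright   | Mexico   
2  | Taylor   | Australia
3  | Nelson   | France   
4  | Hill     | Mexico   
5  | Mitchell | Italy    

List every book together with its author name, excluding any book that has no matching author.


INNER JOIN keeps only books rows whose author_id matches an id in authors. Walk through each book:
  - book 1 (Silent Waters): author_id=NULL, no match -> dropped
  - book 2 (The Old House): author_id=4 -> matches Hill
  - book 3 (Hollow Hills): author_id=2 -> matches Taylor
  - book 4 (Empty Rooms): author_id=NULL, no match -> dropped
So 2 of 4 rows are dropped.

SQL:
SELECT a.title, b.name AS author
FROM books a
INNER JOIN authors b ON a.author_id = b.id

Result:
title         | author
--------------+-------
The Old House | Hill  
Hollow Hills  | Taylor


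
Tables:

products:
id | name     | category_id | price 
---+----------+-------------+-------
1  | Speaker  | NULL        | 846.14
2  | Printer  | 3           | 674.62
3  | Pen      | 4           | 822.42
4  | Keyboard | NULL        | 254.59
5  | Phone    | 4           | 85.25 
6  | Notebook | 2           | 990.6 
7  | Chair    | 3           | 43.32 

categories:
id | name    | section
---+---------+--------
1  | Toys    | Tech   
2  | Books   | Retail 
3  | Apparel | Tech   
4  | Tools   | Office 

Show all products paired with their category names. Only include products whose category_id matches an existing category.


INNER JOIN keeps only products rows whose category_id matches an id in categories. Walk through each product:
  - product 1 (Speaker): category_id=NULL, no match -> dropped
  - product 2 (Printer): category_id=3 -> matches Apparel
  - product 3 (Pen): category_id=4 -> matches Tools
  - product 4 (Keyboard): category_id=NULL, no match -> dropped
  - product 5 (Phone): category_id=4 -> matches Tools
  - product 6 (Notebook): category_id=2 -> matches Books
  - product 7 (Chair): category_id=3 -> matches Apparel
So 2 of 7 rows are dropped.

SQL:
SELECT a.name, b.name AS category
FROM products a
INNER JOIN categories b ON a.category_id = b.id

Result:
name     | category
---------+---------
Printer  | Apparel 
Pen      | Tools   
Phone    | Tools   
Notebook | Books   
Chair    | Apparel 


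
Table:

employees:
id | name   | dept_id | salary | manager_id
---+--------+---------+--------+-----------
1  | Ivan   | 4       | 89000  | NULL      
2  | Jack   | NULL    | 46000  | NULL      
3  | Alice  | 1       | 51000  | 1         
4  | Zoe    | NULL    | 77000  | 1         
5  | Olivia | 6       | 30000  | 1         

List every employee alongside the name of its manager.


This is a self-join: employees is joined to a second copy of itself, matching each row's manager_id to another row's id. Use LEFT JOIN so rows with manager_id=NULL are kept.
  - employee 1 (Ivan): manager_id=NULL -> NULL
  - employee 2 (Jack): manager_id=NULL -> NULL
  - employee 3 (Alice): manager_id=1 -> Ivan
  - employee 4 (Zoe): manager_id=1 -> Ivan
  - employee 5 (Olivia): manager_id=1 -> Ivan

SQL:
SELECT a.name AS item, b.name AS manager
FROM employees a
LEFT JOIN employees b ON a.manager_id = b.id

Result:
item   | manager
-------+--------
Ivan   | NULL   
Jack   | NULL   
Alice  | Ivan   
Zoe    | Ivan   
Olivia | Ivan   


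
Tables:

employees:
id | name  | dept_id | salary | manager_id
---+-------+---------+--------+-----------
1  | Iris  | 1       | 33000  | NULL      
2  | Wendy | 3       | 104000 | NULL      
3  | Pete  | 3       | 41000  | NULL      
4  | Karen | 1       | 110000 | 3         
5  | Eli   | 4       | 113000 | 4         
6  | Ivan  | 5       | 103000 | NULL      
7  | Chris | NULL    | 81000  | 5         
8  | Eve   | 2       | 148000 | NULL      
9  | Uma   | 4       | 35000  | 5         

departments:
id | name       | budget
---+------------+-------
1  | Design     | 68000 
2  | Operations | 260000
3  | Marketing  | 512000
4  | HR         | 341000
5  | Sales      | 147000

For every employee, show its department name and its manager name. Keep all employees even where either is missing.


Two LEFT JOINs from the same base table employees: one to departments via dept_id, one to employees itself via manager_id. Both are LEFT so every employee is preserved.
Match against departments:
  - employee 1 (Iris): dept_id=1 -> matches Design
  - employee 2 (Wendy): dept_id=3 -> matches Marketing
  - employee 3 (Pete): dept_id=3 -> matches Marketing
  - employee 4 (Karen): dept_id=1 -> matches Design
  - employee 5 (Eli): dept_id=4 -> matches HR
  - employee 6 (Ivan): dept_id=5 -> matches Sales
  - employee 7 (Chris): dept_id=NULL, no match -> kept with NULL
  - employee 8 (Eve): dept_id=2 -> matches Operations
  - employee 9 (Uma): dept_id=4 -> matches HR
Match against employees (self):
  - employee 1 (Iris): manager_id=NULL -> NULL
  - employee 2 (Wendy): manager_id=NULL -> NULL
  - employee 3 (Pete): manager_id=NULL -> NULL
  - employee 4 (Karen): manager_id=3 -> Pete
  - employee 5 (Eli): manager_id=4 -> Karen
  - employee 6 (Ivan): manager_id=NULL -> NULL
  - employee 7 (Chris): manager_id=5 -> Eli
  - employee 8 (Eve): manager_id=NULL -> NULL
  - employee 9 (Uma): manager_id=5 -> Eli

SQL:
SELECT a.name, b.name AS department, c.name AS manager
FROM employees a
LEFT JOIN departments b ON a.dept_id = b.id
LEFT JOIN employees c ON a.manager_id = c.id

Result:
name  | department | manager
------+------------+--------
Iris  | Design     | NULL   
Wendy | Marketing  | NULL   
Pete  | Marketing  | NULL   
Karen | Design     | Pete   
Eli   | HR         | Karen  
Ivan  | Sales      | NULL   
Chris | NULL       | Eli    
Eve   | Operations | NULL   
Uma   | HR         | Eli    
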